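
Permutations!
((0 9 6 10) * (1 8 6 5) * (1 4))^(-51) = (0 8 5 10 1 9 6 4) = [8, 9, 2, 3, 0, 10, 4, 7, 5, 6, 1]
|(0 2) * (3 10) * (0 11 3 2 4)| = |(0 4)(2 11 3 10)| = 4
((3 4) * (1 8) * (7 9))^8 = (9) = [0, 1, 2, 3, 4, 5, 6, 7, 8, 9]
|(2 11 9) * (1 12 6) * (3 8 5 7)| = |(1 12 6)(2 11 9)(3 8 5 7)| = 12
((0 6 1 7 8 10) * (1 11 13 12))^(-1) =(0 10 8 7 1 12 13 11 6) =[10, 12, 2, 3, 4, 5, 0, 1, 7, 9, 8, 6, 13, 11]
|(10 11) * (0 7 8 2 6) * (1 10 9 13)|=5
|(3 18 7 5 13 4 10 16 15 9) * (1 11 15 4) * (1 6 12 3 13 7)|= |(1 11 15 9 13 6 12 3 18)(4 10 16)(5 7)|= 18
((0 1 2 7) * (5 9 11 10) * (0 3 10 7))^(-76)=[2, 0, 1, 5, 4, 11, 6, 10, 8, 7, 9, 3]=(0 2 1)(3 5 11)(7 10 9)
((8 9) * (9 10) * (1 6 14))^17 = (1 14 6)(8 9 10) = [0, 14, 2, 3, 4, 5, 1, 7, 9, 10, 8, 11, 12, 13, 6]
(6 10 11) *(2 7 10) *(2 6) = (2 7 10 11) = [0, 1, 7, 3, 4, 5, 6, 10, 8, 9, 11, 2]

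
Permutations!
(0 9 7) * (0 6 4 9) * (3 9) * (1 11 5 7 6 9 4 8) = [0, 11, 2, 4, 3, 7, 8, 9, 1, 6, 10, 5] = (1 11 5 7 9 6 8)(3 4)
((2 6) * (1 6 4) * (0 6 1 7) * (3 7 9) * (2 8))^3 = (0 2 3 6 4 7 8 9) = [2, 1, 3, 6, 7, 5, 4, 8, 9, 0]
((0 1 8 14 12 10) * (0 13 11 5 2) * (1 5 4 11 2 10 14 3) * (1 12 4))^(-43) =[10, 11, 5, 8, 14, 13, 6, 7, 1, 9, 2, 4, 3, 0, 12] =(0 10 2 5 13)(1 11 4 14 12 3 8)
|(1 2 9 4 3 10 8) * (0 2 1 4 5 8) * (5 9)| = 7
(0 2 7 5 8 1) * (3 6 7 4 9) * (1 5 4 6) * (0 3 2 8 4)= [8, 3, 6, 1, 9, 4, 7, 0, 5, 2]= (0 8 5 4 9 2 6 7)(1 3)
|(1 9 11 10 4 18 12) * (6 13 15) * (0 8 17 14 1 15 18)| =45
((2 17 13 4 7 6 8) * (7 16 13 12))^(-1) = [0, 1, 8, 3, 13, 5, 7, 12, 6, 9, 10, 11, 17, 16, 14, 15, 4, 2] = (2 8 6 7 12 17)(4 13 16)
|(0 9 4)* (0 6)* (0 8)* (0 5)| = 6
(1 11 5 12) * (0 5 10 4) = (0 5 12 1 11 10 4) = [5, 11, 2, 3, 0, 12, 6, 7, 8, 9, 4, 10, 1]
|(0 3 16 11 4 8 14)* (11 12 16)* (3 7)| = 14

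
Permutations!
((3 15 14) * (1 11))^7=(1 11)(3 15 14)=[0, 11, 2, 15, 4, 5, 6, 7, 8, 9, 10, 1, 12, 13, 3, 14]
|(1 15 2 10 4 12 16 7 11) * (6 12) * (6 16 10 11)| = 12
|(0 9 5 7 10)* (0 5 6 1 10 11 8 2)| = 10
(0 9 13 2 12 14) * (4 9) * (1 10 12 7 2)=(0 4 9 13 1 10 12 14)(2 7)=[4, 10, 7, 3, 9, 5, 6, 2, 8, 13, 12, 11, 14, 1, 0]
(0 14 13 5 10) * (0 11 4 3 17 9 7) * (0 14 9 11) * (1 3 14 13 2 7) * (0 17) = [9, 3, 7, 0, 14, 10, 6, 13, 8, 1, 17, 4, 12, 5, 2, 15, 16, 11] = (0 9 1 3)(2 7 13 5 10 17 11 4 14)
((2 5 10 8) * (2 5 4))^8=(5 8 10)=[0, 1, 2, 3, 4, 8, 6, 7, 10, 9, 5]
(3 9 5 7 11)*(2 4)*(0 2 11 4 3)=(0 2 3 9 5 7 4 11)=[2, 1, 3, 9, 11, 7, 6, 4, 8, 5, 10, 0]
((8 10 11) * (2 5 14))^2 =(2 14 5)(8 11 10) =[0, 1, 14, 3, 4, 2, 6, 7, 11, 9, 8, 10, 12, 13, 5]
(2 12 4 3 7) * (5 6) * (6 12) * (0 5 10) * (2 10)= (0 5 12 4 3 7 10)(2 6)= [5, 1, 6, 7, 3, 12, 2, 10, 8, 9, 0, 11, 4]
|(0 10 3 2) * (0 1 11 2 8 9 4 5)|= |(0 10 3 8 9 4 5)(1 11 2)|= 21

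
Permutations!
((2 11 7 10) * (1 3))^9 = (1 3)(2 11 7 10) = [0, 3, 11, 1, 4, 5, 6, 10, 8, 9, 2, 7]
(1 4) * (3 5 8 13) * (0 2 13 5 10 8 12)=(0 2 13 3 10 8 5 12)(1 4)=[2, 4, 13, 10, 1, 12, 6, 7, 5, 9, 8, 11, 0, 3]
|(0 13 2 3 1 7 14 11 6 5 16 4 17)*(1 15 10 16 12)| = 63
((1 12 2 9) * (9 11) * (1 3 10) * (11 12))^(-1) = (1 10 3 9 11)(2 12) = [0, 10, 12, 9, 4, 5, 6, 7, 8, 11, 3, 1, 2]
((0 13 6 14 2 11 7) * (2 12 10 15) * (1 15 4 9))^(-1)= (0 7 11 2 15 1 9 4 10 12 14 6 13)= [7, 9, 15, 3, 10, 5, 13, 11, 8, 4, 12, 2, 14, 0, 6, 1]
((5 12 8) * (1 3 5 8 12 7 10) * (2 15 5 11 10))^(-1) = (1 10 11 3)(2 7 5 15) = [0, 10, 7, 1, 4, 15, 6, 5, 8, 9, 11, 3, 12, 13, 14, 2]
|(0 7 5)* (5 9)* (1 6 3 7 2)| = |(0 2 1 6 3 7 9 5)| = 8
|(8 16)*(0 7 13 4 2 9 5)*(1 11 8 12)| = |(0 7 13 4 2 9 5)(1 11 8 16 12)| = 35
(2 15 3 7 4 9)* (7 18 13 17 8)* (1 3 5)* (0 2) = (0 2 15 5 1 3 18 13 17 8 7 4 9) = [2, 3, 15, 18, 9, 1, 6, 4, 7, 0, 10, 11, 12, 17, 14, 5, 16, 8, 13]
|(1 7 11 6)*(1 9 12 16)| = |(1 7 11 6 9 12 16)| = 7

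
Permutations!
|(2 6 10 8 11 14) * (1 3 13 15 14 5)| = |(1 3 13 15 14 2 6 10 8 11 5)| = 11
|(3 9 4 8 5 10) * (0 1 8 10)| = |(0 1 8 5)(3 9 4 10)| = 4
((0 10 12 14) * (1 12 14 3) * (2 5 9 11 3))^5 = (0 14 10)(1 11 5 12 3 9 2) = [14, 11, 1, 9, 4, 12, 6, 7, 8, 2, 0, 5, 3, 13, 10]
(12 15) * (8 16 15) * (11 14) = (8 16 15 12)(11 14) = [0, 1, 2, 3, 4, 5, 6, 7, 16, 9, 10, 14, 8, 13, 11, 12, 15]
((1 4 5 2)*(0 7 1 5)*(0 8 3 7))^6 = (1 4 8 3 7) = [0, 4, 2, 7, 8, 5, 6, 1, 3]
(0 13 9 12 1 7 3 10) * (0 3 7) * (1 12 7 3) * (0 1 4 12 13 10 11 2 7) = (0 10 4 12 13 9)(2 7 3 11) = [10, 1, 7, 11, 12, 5, 6, 3, 8, 0, 4, 2, 13, 9]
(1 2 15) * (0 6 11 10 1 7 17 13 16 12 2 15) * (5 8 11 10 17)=(0 6 10 1 15 7 5 8 11 17 13 16 12 2)=[6, 15, 0, 3, 4, 8, 10, 5, 11, 9, 1, 17, 2, 16, 14, 7, 12, 13]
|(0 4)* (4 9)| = |(0 9 4)| = 3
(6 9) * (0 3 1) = (0 3 1)(6 9) = [3, 0, 2, 1, 4, 5, 9, 7, 8, 6]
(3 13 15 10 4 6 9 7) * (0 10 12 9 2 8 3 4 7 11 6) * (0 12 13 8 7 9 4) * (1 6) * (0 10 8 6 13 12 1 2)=(0 8 3 6)(1 13 15 12 4)(2 7 10 9 11)=[8, 13, 7, 6, 1, 5, 0, 10, 3, 11, 9, 2, 4, 15, 14, 12]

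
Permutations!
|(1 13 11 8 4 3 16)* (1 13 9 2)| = |(1 9 2)(3 16 13 11 8 4)| = 6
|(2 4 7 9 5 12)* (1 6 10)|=|(1 6 10)(2 4 7 9 5 12)|=6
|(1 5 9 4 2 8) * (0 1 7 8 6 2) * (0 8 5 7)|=|(0 1 7 5 9 4 8)(2 6)|=14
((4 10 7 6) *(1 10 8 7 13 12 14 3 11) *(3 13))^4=(12 14 13)=[0, 1, 2, 3, 4, 5, 6, 7, 8, 9, 10, 11, 14, 12, 13]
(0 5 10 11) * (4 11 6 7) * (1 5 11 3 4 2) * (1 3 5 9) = (0 11)(1 9)(2 3 4 5 10 6 7) = [11, 9, 3, 4, 5, 10, 7, 2, 8, 1, 6, 0]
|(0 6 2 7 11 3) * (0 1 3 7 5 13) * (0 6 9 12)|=12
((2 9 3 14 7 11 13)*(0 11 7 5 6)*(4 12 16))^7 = (0 5 3 2 11 6 14 9 13)(4 12 16) = [5, 1, 11, 2, 12, 3, 14, 7, 8, 13, 10, 6, 16, 0, 9, 15, 4]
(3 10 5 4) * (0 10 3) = (0 10 5 4) = [10, 1, 2, 3, 0, 4, 6, 7, 8, 9, 5]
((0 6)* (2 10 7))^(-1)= (0 6)(2 7 10)= [6, 1, 7, 3, 4, 5, 0, 10, 8, 9, 2]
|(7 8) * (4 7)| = 3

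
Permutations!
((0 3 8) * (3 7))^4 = (8) = [0, 1, 2, 3, 4, 5, 6, 7, 8]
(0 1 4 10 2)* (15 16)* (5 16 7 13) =(0 1 4 10 2)(5 16 15 7 13) =[1, 4, 0, 3, 10, 16, 6, 13, 8, 9, 2, 11, 12, 5, 14, 7, 15]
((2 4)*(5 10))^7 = (2 4)(5 10) = [0, 1, 4, 3, 2, 10, 6, 7, 8, 9, 5]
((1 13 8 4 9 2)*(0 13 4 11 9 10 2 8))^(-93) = (0 13)(1 2 10 4) = [13, 2, 10, 3, 1, 5, 6, 7, 8, 9, 4, 11, 12, 0]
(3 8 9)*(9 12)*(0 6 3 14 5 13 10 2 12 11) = (0 6 3 8 11)(2 12 9 14 5 13 10) = [6, 1, 12, 8, 4, 13, 3, 7, 11, 14, 2, 0, 9, 10, 5]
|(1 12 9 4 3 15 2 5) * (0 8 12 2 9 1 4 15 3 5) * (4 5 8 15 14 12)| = 14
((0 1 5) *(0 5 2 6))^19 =(0 6 2 1) =[6, 0, 1, 3, 4, 5, 2]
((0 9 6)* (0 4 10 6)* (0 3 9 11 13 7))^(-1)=(0 7 13 11)(3 9)(4 6 10)=[7, 1, 2, 9, 6, 5, 10, 13, 8, 3, 4, 0, 12, 11]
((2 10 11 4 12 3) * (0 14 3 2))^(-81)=[0, 1, 12, 3, 11, 5, 6, 7, 8, 9, 2, 10, 4, 13, 14]=(14)(2 12 4 11 10)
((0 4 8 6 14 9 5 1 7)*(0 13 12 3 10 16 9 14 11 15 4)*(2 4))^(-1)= (1 5 9 16 10 3 12 13 7)(2 15 11 6 8 4)= [0, 5, 15, 12, 2, 9, 8, 1, 4, 16, 3, 6, 13, 7, 14, 11, 10]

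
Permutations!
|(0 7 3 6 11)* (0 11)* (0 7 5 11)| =3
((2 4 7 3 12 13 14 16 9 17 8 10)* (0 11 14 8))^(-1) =(0 17 9 16 14 11)(2 10 8 13 12 3 7 4) =[17, 1, 10, 7, 2, 5, 6, 4, 13, 16, 8, 0, 3, 12, 11, 15, 14, 9]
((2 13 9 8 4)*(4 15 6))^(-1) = (2 4 6 15 8 9 13) = [0, 1, 4, 3, 6, 5, 15, 7, 9, 13, 10, 11, 12, 2, 14, 8]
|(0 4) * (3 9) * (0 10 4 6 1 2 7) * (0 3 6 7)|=|(0 7 3 9 6 1 2)(4 10)|=14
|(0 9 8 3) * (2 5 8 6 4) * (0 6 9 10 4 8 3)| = 8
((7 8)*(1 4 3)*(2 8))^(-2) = [0, 4, 8, 1, 3, 5, 6, 2, 7] = (1 4 3)(2 8 7)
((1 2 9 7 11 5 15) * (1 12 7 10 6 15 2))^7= (2 11 12 6 9 5 7 15 10)= [0, 1, 11, 3, 4, 7, 9, 15, 8, 5, 2, 12, 6, 13, 14, 10]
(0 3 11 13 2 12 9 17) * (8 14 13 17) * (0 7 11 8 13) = (0 3 8 14)(2 12 9 13)(7 11 17) = [3, 1, 12, 8, 4, 5, 6, 11, 14, 13, 10, 17, 9, 2, 0, 15, 16, 7]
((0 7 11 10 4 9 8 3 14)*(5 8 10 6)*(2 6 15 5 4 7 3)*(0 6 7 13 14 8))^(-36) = [7, 1, 5, 11, 4, 2, 6, 0, 15, 9, 10, 3, 12, 13, 14, 8] = (0 7)(2 5)(3 11)(8 15)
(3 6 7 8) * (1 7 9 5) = (1 7 8 3 6 9 5) = [0, 7, 2, 6, 4, 1, 9, 8, 3, 5]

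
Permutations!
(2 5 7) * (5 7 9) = (2 7)(5 9) = [0, 1, 7, 3, 4, 9, 6, 2, 8, 5]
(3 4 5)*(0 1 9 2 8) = (0 1 9 2 8)(3 4 5) = [1, 9, 8, 4, 5, 3, 6, 7, 0, 2]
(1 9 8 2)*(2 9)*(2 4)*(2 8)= (1 4 8 9 2)= [0, 4, 1, 3, 8, 5, 6, 7, 9, 2]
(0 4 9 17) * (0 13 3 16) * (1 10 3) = (0 4 9 17 13 1 10 3 16) = [4, 10, 2, 16, 9, 5, 6, 7, 8, 17, 3, 11, 12, 1, 14, 15, 0, 13]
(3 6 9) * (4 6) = (3 4 6 9) = [0, 1, 2, 4, 6, 5, 9, 7, 8, 3]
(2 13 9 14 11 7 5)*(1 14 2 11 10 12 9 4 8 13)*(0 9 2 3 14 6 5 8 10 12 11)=(0 9 3 14 12 2 1 6 5)(4 10 11 7 8 13)=[9, 6, 1, 14, 10, 0, 5, 8, 13, 3, 11, 7, 2, 4, 12]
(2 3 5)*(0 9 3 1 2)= (0 9 3 5)(1 2)= [9, 2, 1, 5, 4, 0, 6, 7, 8, 3]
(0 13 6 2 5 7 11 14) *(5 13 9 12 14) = [9, 1, 13, 3, 4, 7, 2, 11, 8, 12, 10, 5, 14, 6, 0] = (0 9 12 14)(2 13 6)(5 7 11)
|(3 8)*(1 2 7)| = 6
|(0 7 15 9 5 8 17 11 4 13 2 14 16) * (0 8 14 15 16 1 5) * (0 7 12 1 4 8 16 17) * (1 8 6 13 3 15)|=39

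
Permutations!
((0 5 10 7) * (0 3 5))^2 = (3 10)(5 7) = [0, 1, 2, 10, 4, 7, 6, 5, 8, 9, 3]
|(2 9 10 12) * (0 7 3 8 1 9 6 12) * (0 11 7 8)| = |(0 8 1 9 10 11 7 3)(2 6 12)| = 24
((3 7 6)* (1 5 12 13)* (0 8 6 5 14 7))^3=[3, 5, 2, 6, 4, 1, 8, 13, 0, 9, 10, 11, 14, 7, 12]=(0 3 6 8)(1 5)(7 13)(12 14)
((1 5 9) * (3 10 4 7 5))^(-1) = [0, 9, 2, 1, 10, 7, 6, 4, 8, 5, 3] = (1 9 5 7 4 10 3)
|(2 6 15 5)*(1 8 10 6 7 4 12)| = 10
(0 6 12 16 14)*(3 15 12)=(0 6 3 15 12 16 14)=[6, 1, 2, 15, 4, 5, 3, 7, 8, 9, 10, 11, 16, 13, 0, 12, 14]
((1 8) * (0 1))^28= (0 1 8)= [1, 8, 2, 3, 4, 5, 6, 7, 0]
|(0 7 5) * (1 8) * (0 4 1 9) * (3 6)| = |(0 7 5 4 1 8 9)(3 6)| = 14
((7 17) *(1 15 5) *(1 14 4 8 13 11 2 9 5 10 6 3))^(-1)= (1 3 6 10 15)(2 11 13 8 4 14 5 9)(7 17)= [0, 3, 11, 6, 14, 9, 10, 17, 4, 2, 15, 13, 12, 8, 5, 1, 16, 7]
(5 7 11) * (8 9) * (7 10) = (5 10 7 11)(8 9) = [0, 1, 2, 3, 4, 10, 6, 11, 9, 8, 7, 5]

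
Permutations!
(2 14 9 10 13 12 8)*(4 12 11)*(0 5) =(0 5)(2 14 9 10 13 11 4 12 8) =[5, 1, 14, 3, 12, 0, 6, 7, 2, 10, 13, 4, 8, 11, 9]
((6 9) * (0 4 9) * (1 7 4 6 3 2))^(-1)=(0 6)(1 2 3 9 4 7)=[6, 2, 3, 9, 7, 5, 0, 1, 8, 4]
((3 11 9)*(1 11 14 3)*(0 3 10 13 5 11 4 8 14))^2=(1 8 10 5 9 4 14 13 11)=[0, 8, 2, 3, 14, 9, 6, 7, 10, 4, 5, 1, 12, 11, 13]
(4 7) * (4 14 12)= (4 7 14 12)= [0, 1, 2, 3, 7, 5, 6, 14, 8, 9, 10, 11, 4, 13, 12]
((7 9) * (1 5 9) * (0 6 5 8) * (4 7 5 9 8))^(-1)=(0 8 5 9 6)(1 7 4)=[8, 7, 2, 3, 1, 9, 0, 4, 5, 6]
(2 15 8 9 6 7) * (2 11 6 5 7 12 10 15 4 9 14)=[0, 1, 4, 3, 9, 7, 12, 11, 14, 5, 15, 6, 10, 13, 2, 8]=(2 4 9 5 7 11 6 12 10 15 8 14)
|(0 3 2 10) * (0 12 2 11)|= |(0 3 11)(2 10 12)|= 3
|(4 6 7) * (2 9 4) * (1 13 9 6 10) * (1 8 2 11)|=|(1 13 9 4 10 8 2 6 7 11)|=10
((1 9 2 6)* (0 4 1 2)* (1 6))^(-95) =(0 4 6 2 1 9) =[4, 9, 1, 3, 6, 5, 2, 7, 8, 0]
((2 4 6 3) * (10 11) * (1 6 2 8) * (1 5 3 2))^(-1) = (1 4 2 6)(3 5 8)(10 11) = [0, 4, 6, 5, 2, 8, 1, 7, 3, 9, 11, 10]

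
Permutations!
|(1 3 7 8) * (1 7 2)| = |(1 3 2)(7 8)| = 6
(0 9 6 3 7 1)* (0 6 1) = [9, 6, 2, 7, 4, 5, 3, 0, 8, 1] = (0 9 1 6 3 7)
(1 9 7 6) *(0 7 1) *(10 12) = (0 7 6)(1 9)(10 12) = [7, 9, 2, 3, 4, 5, 0, 6, 8, 1, 12, 11, 10]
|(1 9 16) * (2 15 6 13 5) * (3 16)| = |(1 9 3 16)(2 15 6 13 5)| = 20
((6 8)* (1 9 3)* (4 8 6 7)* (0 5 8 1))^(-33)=(0 3 9 1 4 7 8 5)=[3, 4, 2, 9, 7, 0, 6, 8, 5, 1]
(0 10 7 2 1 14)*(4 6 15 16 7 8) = (0 10 8 4 6 15 16 7 2 1 14) = [10, 14, 1, 3, 6, 5, 15, 2, 4, 9, 8, 11, 12, 13, 0, 16, 7]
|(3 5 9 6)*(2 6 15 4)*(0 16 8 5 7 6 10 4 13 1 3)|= 33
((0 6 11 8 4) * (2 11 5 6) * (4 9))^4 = (0 9 11)(2 4 8) = [9, 1, 4, 3, 8, 5, 6, 7, 2, 11, 10, 0]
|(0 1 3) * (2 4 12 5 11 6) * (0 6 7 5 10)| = |(0 1 3 6 2 4 12 10)(5 11 7)| = 24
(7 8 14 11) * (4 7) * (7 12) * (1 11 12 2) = (1 11 4 2)(7 8 14 12) = [0, 11, 1, 3, 2, 5, 6, 8, 14, 9, 10, 4, 7, 13, 12]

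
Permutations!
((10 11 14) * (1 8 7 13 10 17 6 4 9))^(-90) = [0, 4, 2, 3, 17, 5, 14, 1, 9, 6, 7, 13, 12, 8, 10, 15, 16, 11] = (1 4 17 11 13 8 9 6 14 10 7)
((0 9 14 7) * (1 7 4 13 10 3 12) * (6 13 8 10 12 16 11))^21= (0 16)(1 10)(3 7)(4 13)(6 14)(8 12)(9 11)= [16, 10, 2, 7, 13, 5, 14, 3, 12, 11, 1, 9, 8, 4, 6, 15, 0]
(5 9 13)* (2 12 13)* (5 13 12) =(13)(2 5 9) =[0, 1, 5, 3, 4, 9, 6, 7, 8, 2, 10, 11, 12, 13]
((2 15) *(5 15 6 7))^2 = [0, 1, 7, 3, 4, 2, 5, 15, 8, 9, 10, 11, 12, 13, 14, 6] = (2 7 15 6 5)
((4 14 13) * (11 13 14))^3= (14)= [0, 1, 2, 3, 4, 5, 6, 7, 8, 9, 10, 11, 12, 13, 14]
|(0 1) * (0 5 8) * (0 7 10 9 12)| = 8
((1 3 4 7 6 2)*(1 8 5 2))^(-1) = (1 6 7 4 3)(2 5 8) = [0, 6, 5, 1, 3, 8, 7, 4, 2]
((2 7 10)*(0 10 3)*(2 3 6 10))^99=(0 6)(2 10)(3 7)=[6, 1, 10, 7, 4, 5, 0, 3, 8, 9, 2]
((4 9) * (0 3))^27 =(0 3)(4 9) =[3, 1, 2, 0, 9, 5, 6, 7, 8, 4]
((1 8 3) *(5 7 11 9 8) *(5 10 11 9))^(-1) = (1 3 8 9 7 5 11 10) = [0, 3, 2, 8, 4, 11, 6, 5, 9, 7, 1, 10]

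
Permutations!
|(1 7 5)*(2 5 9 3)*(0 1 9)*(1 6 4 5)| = |(0 6 4 5 9 3 2 1 7)| = 9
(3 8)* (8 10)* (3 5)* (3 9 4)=(3 10 8 5 9 4)=[0, 1, 2, 10, 3, 9, 6, 7, 5, 4, 8]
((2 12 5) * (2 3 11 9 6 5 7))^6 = (12)(3 11 9 6 5) = [0, 1, 2, 11, 4, 3, 5, 7, 8, 6, 10, 9, 12]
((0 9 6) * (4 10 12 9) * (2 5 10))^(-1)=[6, 1, 4, 3, 0, 2, 9, 7, 8, 12, 5, 11, 10]=(0 6 9 12 10 5 2 4)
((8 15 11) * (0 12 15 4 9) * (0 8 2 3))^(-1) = (0 3 2 11 15 12)(4 8 9) = [3, 1, 11, 2, 8, 5, 6, 7, 9, 4, 10, 15, 0, 13, 14, 12]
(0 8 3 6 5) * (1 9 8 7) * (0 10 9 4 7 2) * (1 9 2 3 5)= (0 3 6 1 4 7 9 8 5 10 2)= [3, 4, 0, 6, 7, 10, 1, 9, 5, 8, 2]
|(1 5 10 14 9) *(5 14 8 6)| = |(1 14 9)(5 10 8 6)| = 12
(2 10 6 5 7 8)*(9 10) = (2 9 10 6 5 7 8) = [0, 1, 9, 3, 4, 7, 5, 8, 2, 10, 6]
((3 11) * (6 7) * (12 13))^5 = (3 11)(6 7)(12 13) = [0, 1, 2, 11, 4, 5, 7, 6, 8, 9, 10, 3, 13, 12]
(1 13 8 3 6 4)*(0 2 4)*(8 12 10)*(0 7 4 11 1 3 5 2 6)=(0 6 7 4 3)(1 13 12 10 8 5 2 11)=[6, 13, 11, 0, 3, 2, 7, 4, 5, 9, 8, 1, 10, 12]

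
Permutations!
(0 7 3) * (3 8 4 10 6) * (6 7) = [6, 1, 2, 0, 10, 5, 3, 8, 4, 9, 7] = (0 6 3)(4 10 7 8)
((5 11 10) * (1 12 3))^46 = (1 12 3)(5 11 10) = [0, 12, 2, 1, 4, 11, 6, 7, 8, 9, 5, 10, 3]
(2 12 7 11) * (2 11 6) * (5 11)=(2 12 7 6)(5 11)=[0, 1, 12, 3, 4, 11, 2, 6, 8, 9, 10, 5, 7]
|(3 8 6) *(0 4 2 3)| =|(0 4 2 3 8 6)| =6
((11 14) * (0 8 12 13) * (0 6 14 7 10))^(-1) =(0 10 7 11 14 6 13 12 8) =[10, 1, 2, 3, 4, 5, 13, 11, 0, 9, 7, 14, 8, 12, 6]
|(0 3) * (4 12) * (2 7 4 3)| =6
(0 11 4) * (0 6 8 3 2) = (0 11 4 6 8 3 2) = [11, 1, 0, 2, 6, 5, 8, 7, 3, 9, 10, 4]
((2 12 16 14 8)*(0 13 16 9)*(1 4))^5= (0 2 16 9 8 13 12 14)(1 4)= [2, 4, 16, 3, 1, 5, 6, 7, 13, 8, 10, 11, 14, 12, 0, 15, 9]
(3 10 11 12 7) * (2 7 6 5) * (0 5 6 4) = (0 5 2 7 3 10 11 12 4) = [5, 1, 7, 10, 0, 2, 6, 3, 8, 9, 11, 12, 4]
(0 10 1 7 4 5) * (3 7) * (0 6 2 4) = (0 10 1 3 7)(2 4 5 6) = [10, 3, 4, 7, 5, 6, 2, 0, 8, 9, 1]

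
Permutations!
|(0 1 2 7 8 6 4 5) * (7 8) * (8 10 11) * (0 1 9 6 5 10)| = 10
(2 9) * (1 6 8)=(1 6 8)(2 9)=[0, 6, 9, 3, 4, 5, 8, 7, 1, 2]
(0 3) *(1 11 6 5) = (0 3)(1 11 6 5) = [3, 11, 2, 0, 4, 1, 5, 7, 8, 9, 10, 6]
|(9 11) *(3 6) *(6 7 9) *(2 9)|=|(2 9 11 6 3 7)|=6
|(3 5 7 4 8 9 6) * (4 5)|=10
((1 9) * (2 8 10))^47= (1 9)(2 10 8)= [0, 9, 10, 3, 4, 5, 6, 7, 2, 1, 8]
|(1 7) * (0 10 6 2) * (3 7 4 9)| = |(0 10 6 2)(1 4 9 3 7)| = 20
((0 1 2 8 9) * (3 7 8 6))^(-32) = (9) = [0, 1, 2, 3, 4, 5, 6, 7, 8, 9]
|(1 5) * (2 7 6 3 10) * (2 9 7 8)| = |(1 5)(2 8)(3 10 9 7 6)| = 10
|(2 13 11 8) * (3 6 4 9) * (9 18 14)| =12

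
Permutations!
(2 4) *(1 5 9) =(1 5 9)(2 4) =[0, 5, 4, 3, 2, 9, 6, 7, 8, 1]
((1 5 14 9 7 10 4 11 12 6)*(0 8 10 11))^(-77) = (0 4 10 8)(1 9 12 5 7 6 14 11) = [4, 9, 2, 3, 10, 7, 14, 6, 0, 12, 8, 1, 5, 13, 11]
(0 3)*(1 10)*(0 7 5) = (0 3 7 5)(1 10) = [3, 10, 2, 7, 4, 0, 6, 5, 8, 9, 1]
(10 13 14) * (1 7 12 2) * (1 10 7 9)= (1 9)(2 10 13 14 7 12)= [0, 9, 10, 3, 4, 5, 6, 12, 8, 1, 13, 11, 2, 14, 7]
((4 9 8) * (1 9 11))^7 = [0, 8, 2, 3, 1, 5, 6, 7, 11, 4, 10, 9] = (1 8 11 9 4)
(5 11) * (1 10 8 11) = (1 10 8 11 5) = [0, 10, 2, 3, 4, 1, 6, 7, 11, 9, 8, 5]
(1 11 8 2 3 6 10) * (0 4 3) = [4, 11, 0, 6, 3, 5, 10, 7, 2, 9, 1, 8] = (0 4 3 6 10 1 11 8 2)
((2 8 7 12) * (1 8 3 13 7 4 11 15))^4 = (1 15 11 4 8)(2 12 7 13 3) = [0, 15, 12, 2, 8, 5, 6, 13, 1, 9, 10, 4, 7, 3, 14, 11]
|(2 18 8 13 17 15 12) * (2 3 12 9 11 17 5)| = |(2 18 8 13 5)(3 12)(9 11 17 15)| = 20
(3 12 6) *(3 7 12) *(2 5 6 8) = (2 5 6 7 12 8) = [0, 1, 5, 3, 4, 6, 7, 12, 2, 9, 10, 11, 8]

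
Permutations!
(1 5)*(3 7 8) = [0, 5, 2, 7, 4, 1, 6, 8, 3] = (1 5)(3 7 8)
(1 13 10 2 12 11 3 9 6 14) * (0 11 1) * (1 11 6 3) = (0 6 14)(1 13 10 2 12 11)(3 9) = [6, 13, 12, 9, 4, 5, 14, 7, 8, 3, 2, 1, 11, 10, 0]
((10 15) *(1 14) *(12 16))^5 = [0, 14, 2, 3, 4, 5, 6, 7, 8, 9, 15, 11, 16, 13, 1, 10, 12] = (1 14)(10 15)(12 16)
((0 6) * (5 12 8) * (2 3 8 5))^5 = (0 6)(2 8 3)(5 12) = [6, 1, 8, 2, 4, 12, 0, 7, 3, 9, 10, 11, 5]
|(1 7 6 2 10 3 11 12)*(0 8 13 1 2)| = |(0 8 13 1 7 6)(2 10 3 11 12)| = 30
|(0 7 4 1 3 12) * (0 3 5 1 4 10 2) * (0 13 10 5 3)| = 6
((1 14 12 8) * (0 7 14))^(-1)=(0 1 8 12 14 7)=[1, 8, 2, 3, 4, 5, 6, 0, 12, 9, 10, 11, 14, 13, 7]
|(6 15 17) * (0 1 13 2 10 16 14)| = |(0 1 13 2 10 16 14)(6 15 17)| = 21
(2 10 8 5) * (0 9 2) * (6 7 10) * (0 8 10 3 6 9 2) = (10)(0 2 9)(3 6 7)(5 8) = [2, 1, 9, 6, 4, 8, 7, 3, 5, 0, 10]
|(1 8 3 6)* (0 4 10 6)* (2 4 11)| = |(0 11 2 4 10 6 1 8 3)| = 9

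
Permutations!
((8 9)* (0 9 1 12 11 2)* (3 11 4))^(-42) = (0 1 3)(2 8 4)(9 12 11) = [1, 3, 8, 0, 2, 5, 6, 7, 4, 12, 10, 9, 11]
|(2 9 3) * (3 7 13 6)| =6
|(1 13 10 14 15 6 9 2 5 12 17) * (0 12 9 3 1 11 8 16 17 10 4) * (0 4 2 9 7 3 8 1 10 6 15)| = |(0 12 6 8 16 17 11 1 13 2 5 7 3 10 14)| = 15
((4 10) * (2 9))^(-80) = [0, 1, 2, 3, 4, 5, 6, 7, 8, 9, 10] = (10)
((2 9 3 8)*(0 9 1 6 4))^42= [3, 4, 6, 2, 9, 5, 0, 7, 1, 8]= (0 3 2 6)(1 4 9 8)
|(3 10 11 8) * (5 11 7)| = 6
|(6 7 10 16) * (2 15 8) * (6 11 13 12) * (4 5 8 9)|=|(2 15 9 4 5 8)(6 7 10 16 11 13 12)|=42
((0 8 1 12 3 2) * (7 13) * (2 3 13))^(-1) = [2, 8, 7, 3, 4, 5, 6, 13, 0, 9, 10, 11, 1, 12] = (0 2 7 13 12 1 8)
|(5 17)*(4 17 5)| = |(4 17)| = 2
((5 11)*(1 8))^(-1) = (1 8)(5 11) = [0, 8, 2, 3, 4, 11, 6, 7, 1, 9, 10, 5]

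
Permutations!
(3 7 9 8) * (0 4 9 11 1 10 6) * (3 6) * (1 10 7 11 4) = (0 1 7 4 9 8 6)(3 11 10) = [1, 7, 2, 11, 9, 5, 0, 4, 6, 8, 3, 10]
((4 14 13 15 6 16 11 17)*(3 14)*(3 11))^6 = [0, 1, 2, 3, 4, 5, 6, 7, 8, 9, 10, 11, 12, 13, 14, 15, 16, 17] = (17)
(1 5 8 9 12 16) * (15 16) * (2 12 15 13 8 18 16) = [0, 5, 12, 3, 4, 18, 6, 7, 9, 15, 10, 11, 13, 8, 14, 2, 1, 17, 16] = (1 5 18 16)(2 12 13 8 9 15)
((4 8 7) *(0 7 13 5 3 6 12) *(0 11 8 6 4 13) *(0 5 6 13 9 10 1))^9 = (0 1 10 9 7)(3 4 13 6 12 11 8 5) = [1, 10, 2, 4, 13, 3, 12, 0, 5, 7, 9, 8, 11, 6]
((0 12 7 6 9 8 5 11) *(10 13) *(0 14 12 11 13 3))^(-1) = (0 3 10 13 5 8 9 6 7 12 14 11) = [3, 1, 2, 10, 4, 8, 7, 12, 9, 6, 13, 0, 14, 5, 11]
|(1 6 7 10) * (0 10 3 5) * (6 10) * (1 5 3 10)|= 5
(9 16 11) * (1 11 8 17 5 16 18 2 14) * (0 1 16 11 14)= (0 1 14 16 8 17 5 11 9 18 2)= [1, 14, 0, 3, 4, 11, 6, 7, 17, 18, 10, 9, 12, 13, 16, 15, 8, 5, 2]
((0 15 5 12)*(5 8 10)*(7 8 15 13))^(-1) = (15)(0 12 5 10 8 7 13) = [12, 1, 2, 3, 4, 10, 6, 13, 7, 9, 8, 11, 5, 0, 14, 15]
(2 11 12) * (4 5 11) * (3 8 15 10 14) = (2 4 5 11 12)(3 8 15 10 14) = [0, 1, 4, 8, 5, 11, 6, 7, 15, 9, 14, 12, 2, 13, 3, 10]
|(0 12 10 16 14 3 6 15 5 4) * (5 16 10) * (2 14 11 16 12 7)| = |(0 7 2 14 3 6 15 12 5 4)(11 16)| = 10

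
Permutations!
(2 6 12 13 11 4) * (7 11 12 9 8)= (2 6 9 8 7 11 4)(12 13)= [0, 1, 6, 3, 2, 5, 9, 11, 7, 8, 10, 4, 13, 12]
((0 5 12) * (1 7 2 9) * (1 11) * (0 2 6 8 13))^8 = (0 6 11 12 13 7 9 5 8 1 2) = [6, 2, 0, 3, 4, 8, 11, 9, 1, 5, 10, 12, 13, 7]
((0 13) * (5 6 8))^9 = (0 13) = [13, 1, 2, 3, 4, 5, 6, 7, 8, 9, 10, 11, 12, 0]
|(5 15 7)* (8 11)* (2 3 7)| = |(2 3 7 5 15)(8 11)| = 10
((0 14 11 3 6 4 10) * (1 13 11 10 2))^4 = [14, 6, 3, 1, 11, 5, 13, 7, 8, 9, 0, 2, 12, 4, 10] = (0 14 10)(1 6 13 4 11 2 3)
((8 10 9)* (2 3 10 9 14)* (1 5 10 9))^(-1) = (1 8 9 3 2 14 10 5) = [0, 8, 14, 2, 4, 1, 6, 7, 9, 3, 5, 11, 12, 13, 10]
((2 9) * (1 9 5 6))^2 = (1 2 6 9 5) = [0, 2, 6, 3, 4, 1, 9, 7, 8, 5]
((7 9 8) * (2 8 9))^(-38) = [0, 1, 8, 3, 4, 5, 6, 2, 7, 9] = (9)(2 8 7)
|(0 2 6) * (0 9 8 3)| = |(0 2 6 9 8 3)| = 6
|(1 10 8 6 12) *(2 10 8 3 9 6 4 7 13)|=|(1 8 4 7 13 2 10 3 9 6 12)|=11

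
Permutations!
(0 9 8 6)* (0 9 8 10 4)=(0 8 6 9 10 4)=[8, 1, 2, 3, 0, 5, 9, 7, 6, 10, 4]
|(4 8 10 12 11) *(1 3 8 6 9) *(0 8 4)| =|(0 8 10 12 11)(1 3 4 6 9)| =5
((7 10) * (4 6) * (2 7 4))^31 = [0, 1, 7, 3, 6, 5, 2, 10, 8, 9, 4] = (2 7 10 4 6)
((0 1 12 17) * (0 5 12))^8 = (5 17 12) = [0, 1, 2, 3, 4, 17, 6, 7, 8, 9, 10, 11, 5, 13, 14, 15, 16, 12]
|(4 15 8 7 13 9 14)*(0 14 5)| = |(0 14 4 15 8 7 13 9 5)| = 9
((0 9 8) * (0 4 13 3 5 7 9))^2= (3 7 8 13 5 9 4)= [0, 1, 2, 7, 3, 9, 6, 8, 13, 4, 10, 11, 12, 5]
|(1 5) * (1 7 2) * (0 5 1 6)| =|(0 5 7 2 6)| =5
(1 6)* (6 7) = [0, 7, 2, 3, 4, 5, 1, 6] = (1 7 6)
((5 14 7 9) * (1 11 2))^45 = (5 14 7 9) = [0, 1, 2, 3, 4, 14, 6, 9, 8, 5, 10, 11, 12, 13, 7]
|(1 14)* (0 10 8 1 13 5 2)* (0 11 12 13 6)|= 30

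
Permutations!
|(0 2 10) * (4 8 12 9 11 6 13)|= |(0 2 10)(4 8 12 9 11 6 13)|= 21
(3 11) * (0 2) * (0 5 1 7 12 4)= [2, 7, 5, 11, 0, 1, 6, 12, 8, 9, 10, 3, 4]= (0 2 5 1 7 12 4)(3 11)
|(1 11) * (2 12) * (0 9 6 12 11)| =|(0 9 6 12 2 11 1)| =7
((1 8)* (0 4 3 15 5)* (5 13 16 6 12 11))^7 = (0 12 13 4 11 16 3 5 6 15)(1 8) = [12, 8, 2, 5, 11, 6, 15, 7, 1, 9, 10, 16, 13, 4, 14, 0, 3]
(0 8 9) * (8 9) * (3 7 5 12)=(0 9)(3 7 5 12)=[9, 1, 2, 7, 4, 12, 6, 5, 8, 0, 10, 11, 3]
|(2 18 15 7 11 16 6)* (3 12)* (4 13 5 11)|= |(2 18 15 7 4 13 5 11 16 6)(3 12)|= 10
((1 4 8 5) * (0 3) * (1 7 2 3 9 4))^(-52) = (0 5)(2 4)(3 8)(7 9) = [5, 1, 4, 8, 2, 0, 6, 9, 3, 7]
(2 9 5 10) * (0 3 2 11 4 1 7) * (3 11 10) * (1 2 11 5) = (0 5 3 11 4 2 9 1 7) = [5, 7, 9, 11, 2, 3, 6, 0, 8, 1, 10, 4]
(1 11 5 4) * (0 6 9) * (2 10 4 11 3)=(0 6 9)(1 3 2 10 4)(5 11)=[6, 3, 10, 2, 1, 11, 9, 7, 8, 0, 4, 5]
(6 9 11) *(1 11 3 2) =(1 11 6 9 3 2) =[0, 11, 1, 2, 4, 5, 9, 7, 8, 3, 10, 6]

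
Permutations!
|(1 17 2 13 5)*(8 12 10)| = |(1 17 2 13 5)(8 12 10)| = 15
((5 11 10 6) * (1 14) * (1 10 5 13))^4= (1 13 6 10 14)= [0, 13, 2, 3, 4, 5, 10, 7, 8, 9, 14, 11, 12, 6, 1]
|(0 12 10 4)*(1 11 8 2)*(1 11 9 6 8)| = |(0 12 10 4)(1 9 6 8 2 11)| = 12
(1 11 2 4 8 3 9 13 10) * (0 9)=[9, 11, 4, 0, 8, 5, 6, 7, 3, 13, 1, 2, 12, 10]=(0 9 13 10 1 11 2 4 8 3)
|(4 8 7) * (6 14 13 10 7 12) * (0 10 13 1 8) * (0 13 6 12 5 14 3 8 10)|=10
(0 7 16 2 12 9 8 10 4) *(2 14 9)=[7, 1, 12, 3, 0, 5, 6, 16, 10, 8, 4, 11, 2, 13, 9, 15, 14]=(0 7 16 14 9 8 10 4)(2 12)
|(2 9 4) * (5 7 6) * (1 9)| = |(1 9 4 2)(5 7 6)| = 12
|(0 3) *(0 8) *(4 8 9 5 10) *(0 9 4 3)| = 6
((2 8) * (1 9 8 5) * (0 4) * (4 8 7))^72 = [0, 1, 2, 3, 4, 5, 6, 7, 8, 9] = (9)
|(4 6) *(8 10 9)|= |(4 6)(8 10 9)|= 6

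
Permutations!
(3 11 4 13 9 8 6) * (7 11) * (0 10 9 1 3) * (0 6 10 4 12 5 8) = (0 4 13 1 3 7 11 12 5 8 10 9) = [4, 3, 2, 7, 13, 8, 6, 11, 10, 0, 9, 12, 5, 1]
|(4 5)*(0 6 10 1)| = 4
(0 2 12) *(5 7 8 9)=(0 2 12)(5 7 8 9)=[2, 1, 12, 3, 4, 7, 6, 8, 9, 5, 10, 11, 0]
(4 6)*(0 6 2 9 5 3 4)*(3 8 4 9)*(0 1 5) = (0 6 1 5 8 4 2 3 9) = [6, 5, 3, 9, 2, 8, 1, 7, 4, 0]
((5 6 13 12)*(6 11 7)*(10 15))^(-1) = (5 12 13 6 7 11)(10 15) = [0, 1, 2, 3, 4, 12, 7, 11, 8, 9, 15, 5, 13, 6, 14, 10]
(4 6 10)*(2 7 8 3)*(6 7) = [0, 1, 6, 2, 7, 5, 10, 8, 3, 9, 4] = (2 6 10 4 7 8 3)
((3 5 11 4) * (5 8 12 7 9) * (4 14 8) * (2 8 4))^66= (2 11 12 4 9)(3 5 8 14 7)= [0, 1, 11, 5, 9, 8, 6, 3, 14, 2, 10, 12, 4, 13, 7]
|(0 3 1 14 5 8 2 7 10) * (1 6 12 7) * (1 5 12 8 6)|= |(0 3 1 14 12 7 10)(2 5 6 8)|= 28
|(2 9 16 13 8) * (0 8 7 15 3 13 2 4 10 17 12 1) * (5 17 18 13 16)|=16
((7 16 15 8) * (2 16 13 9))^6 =(2 9 13 7 8 15 16) =[0, 1, 9, 3, 4, 5, 6, 8, 15, 13, 10, 11, 12, 7, 14, 16, 2]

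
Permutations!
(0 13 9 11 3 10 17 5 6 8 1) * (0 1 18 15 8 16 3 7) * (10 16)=(0 13 9 11 7)(3 16)(5 6 10 17)(8 18 15)=[13, 1, 2, 16, 4, 6, 10, 0, 18, 11, 17, 7, 12, 9, 14, 8, 3, 5, 15]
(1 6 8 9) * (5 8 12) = (1 6 12 5 8 9) = [0, 6, 2, 3, 4, 8, 12, 7, 9, 1, 10, 11, 5]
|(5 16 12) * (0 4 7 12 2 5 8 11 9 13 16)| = |(0 4 7 12 8 11 9 13 16 2 5)| = 11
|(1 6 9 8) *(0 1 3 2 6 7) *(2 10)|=|(0 1 7)(2 6 9 8 3 10)|=6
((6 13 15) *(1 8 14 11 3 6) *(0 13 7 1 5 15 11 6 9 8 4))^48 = (15)(0 9 7 13 8 1 11 14 4 3 6) = [9, 11, 2, 6, 3, 5, 0, 13, 1, 7, 10, 14, 12, 8, 4, 15]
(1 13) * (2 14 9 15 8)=(1 13)(2 14 9 15 8)=[0, 13, 14, 3, 4, 5, 6, 7, 2, 15, 10, 11, 12, 1, 9, 8]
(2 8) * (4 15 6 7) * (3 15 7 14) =(2 8)(3 15 6 14)(4 7) =[0, 1, 8, 15, 7, 5, 14, 4, 2, 9, 10, 11, 12, 13, 3, 6]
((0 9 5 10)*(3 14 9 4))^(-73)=[9, 1, 2, 10, 5, 3, 6, 7, 8, 4, 14, 11, 12, 13, 0]=(0 9 4 5 3 10 14)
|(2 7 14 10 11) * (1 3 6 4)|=20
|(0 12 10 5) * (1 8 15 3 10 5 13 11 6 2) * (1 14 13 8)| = 60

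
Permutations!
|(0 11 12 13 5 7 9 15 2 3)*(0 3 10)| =|(0 11 12 13 5 7 9 15 2 10)| =10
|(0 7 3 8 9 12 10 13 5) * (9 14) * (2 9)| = 11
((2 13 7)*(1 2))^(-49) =(1 7 13 2) =[0, 7, 1, 3, 4, 5, 6, 13, 8, 9, 10, 11, 12, 2]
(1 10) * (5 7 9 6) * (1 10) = (10)(5 7 9 6) = [0, 1, 2, 3, 4, 7, 5, 9, 8, 6, 10]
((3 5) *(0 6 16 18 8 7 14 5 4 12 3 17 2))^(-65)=(0 7)(2 8)(3 4 12)(5 16)(6 14)(17 18)=[7, 1, 8, 4, 12, 16, 14, 0, 2, 9, 10, 11, 3, 13, 6, 15, 5, 18, 17]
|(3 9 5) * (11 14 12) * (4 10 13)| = 3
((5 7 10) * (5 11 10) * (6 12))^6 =(12) =[0, 1, 2, 3, 4, 5, 6, 7, 8, 9, 10, 11, 12]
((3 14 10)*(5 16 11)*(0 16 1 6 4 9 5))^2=(0 11 16)(1 4 5 6 9)(3 10 14)=[11, 4, 2, 10, 5, 6, 9, 7, 8, 1, 14, 16, 12, 13, 3, 15, 0]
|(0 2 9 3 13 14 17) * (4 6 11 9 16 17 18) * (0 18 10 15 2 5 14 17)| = |(0 5 14 10 15 2 16)(3 13 17 18 4 6 11 9)| = 56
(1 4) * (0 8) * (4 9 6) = (0 8)(1 9 6 4) = [8, 9, 2, 3, 1, 5, 4, 7, 0, 6]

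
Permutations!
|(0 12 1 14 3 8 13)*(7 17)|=|(0 12 1 14 3 8 13)(7 17)|=14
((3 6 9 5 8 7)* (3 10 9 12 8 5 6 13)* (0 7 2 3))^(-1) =[13, 1, 8, 2, 4, 5, 9, 0, 12, 10, 7, 11, 6, 3] =(0 13 3 2 8 12 6 9 10 7)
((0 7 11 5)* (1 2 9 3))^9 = [7, 2, 9, 1, 4, 0, 6, 11, 8, 3, 10, 5] = (0 7 11 5)(1 2 9 3)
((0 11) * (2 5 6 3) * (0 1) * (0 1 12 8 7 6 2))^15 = (0 11 12 8 7 6 3)(2 5) = [11, 1, 5, 0, 4, 2, 3, 6, 7, 9, 10, 12, 8]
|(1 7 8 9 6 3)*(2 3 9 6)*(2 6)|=|(1 7 8 2 3)(6 9)|=10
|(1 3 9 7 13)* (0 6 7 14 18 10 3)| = 5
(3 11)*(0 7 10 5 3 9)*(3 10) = (0 7 3 11 9)(5 10) = [7, 1, 2, 11, 4, 10, 6, 3, 8, 0, 5, 9]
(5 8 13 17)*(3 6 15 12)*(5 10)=[0, 1, 2, 6, 4, 8, 15, 7, 13, 9, 5, 11, 3, 17, 14, 12, 16, 10]=(3 6 15 12)(5 8 13 17 10)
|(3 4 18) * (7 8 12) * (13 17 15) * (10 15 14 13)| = |(3 4 18)(7 8 12)(10 15)(13 17 14)| = 6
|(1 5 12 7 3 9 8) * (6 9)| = 8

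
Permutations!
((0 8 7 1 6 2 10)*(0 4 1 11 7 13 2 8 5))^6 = (1 4 10 2 13 8 6) = [0, 4, 13, 3, 10, 5, 1, 7, 6, 9, 2, 11, 12, 8]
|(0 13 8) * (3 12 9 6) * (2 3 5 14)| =21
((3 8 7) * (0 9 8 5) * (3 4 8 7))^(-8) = (0 5 3 8 4 7 9) = [5, 1, 2, 8, 7, 3, 6, 9, 4, 0]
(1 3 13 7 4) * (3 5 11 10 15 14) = [0, 5, 2, 13, 1, 11, 6, 4, 8, 9, 15, 10, 12, 7, 3, 14] = (1 5 11 10 15 14 3 13 7 4)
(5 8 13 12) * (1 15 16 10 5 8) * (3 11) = (1 15 16 10 5)(3 11)(8 13 12) = [0, 15, 2, 11, 4, 1, 6, 7, 13, 9, 5, 3, 8, 12, 14, 16, 10]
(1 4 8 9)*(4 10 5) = (1 10 5 4 8 9) = [0, 10, 2, 3, 8, 4, 6, 7, 9, 1, 5]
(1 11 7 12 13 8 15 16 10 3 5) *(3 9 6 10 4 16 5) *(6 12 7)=(1 11 6 10 9 12 13 8 15 5)(4 16)=[0, 11, 2, 3, 16, 1, 10, 7, 15, 12, 9, 6, 13, 8, 14, 5, 4]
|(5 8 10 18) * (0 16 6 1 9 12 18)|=10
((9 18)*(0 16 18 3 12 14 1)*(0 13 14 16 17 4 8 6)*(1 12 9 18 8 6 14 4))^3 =(18)(0 13)(1 6)(3 9)(4 17)(8 16 12 14) =[13, 6, 2, 9, 17, 5, 1, 7, 16, 3, 10, 11, 14, 0, 8, 15, 12, 4, 18]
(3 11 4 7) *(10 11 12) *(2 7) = (2 7 3 12 10 11 4) = [0, 1, 7, 12, 2, 5, 6, 3, 8, 9, 11, 4, 10]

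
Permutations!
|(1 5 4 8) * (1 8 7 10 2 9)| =|(1 5 4 7 10 2 9)| =7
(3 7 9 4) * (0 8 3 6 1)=(0 8 3 7 9 4 6 1)=[8, 0, 2, 7, 6, 5, 1, 9, 3, 4]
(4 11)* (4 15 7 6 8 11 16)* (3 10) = (3 10)(4 16)(6 8 11 15 7) = [0, 1, 2, 10, 16, 5, 8, 6, 11, 9, 3, 15, 12, 13, 14, 7, 4]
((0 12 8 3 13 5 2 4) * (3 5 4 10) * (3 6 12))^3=[4, 1, 12, 0, 13, 6, 5, 7, 10, 9, 8, 11, 2, 3]=(0 4 13 3)(2 12)(5 6)(8 10)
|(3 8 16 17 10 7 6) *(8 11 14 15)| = |(3 11 14 15 8 16 17 10 7 6)| = 10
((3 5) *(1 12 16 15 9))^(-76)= [0, 9, 2, 3, 4, 5, 6, 7, 8, 15, 10, 11, 1, 13, 14, 16, 12]= (1 9 15 16 12)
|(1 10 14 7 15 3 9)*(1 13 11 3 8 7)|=|(1 10 14)(3 9 13 11)(7 15 8)|=12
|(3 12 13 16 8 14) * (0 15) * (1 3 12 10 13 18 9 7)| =|(0 15)(1 3 10 13 16 8 14 12 18 9 7)| =22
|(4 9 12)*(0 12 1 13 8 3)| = |(0 12 4 9 1 13 8 3)| = 8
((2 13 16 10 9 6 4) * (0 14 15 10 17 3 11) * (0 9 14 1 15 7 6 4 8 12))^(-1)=(0 12 8 6 7 14 10 15 1)(2 4 9 11 3 17 16 13)=[12, 0, 4, 17, 9, 5, 7, 14, 6, 11, 15, 3, 8, 2, 10, 1, 13, 16]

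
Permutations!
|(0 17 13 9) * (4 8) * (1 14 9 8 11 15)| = 10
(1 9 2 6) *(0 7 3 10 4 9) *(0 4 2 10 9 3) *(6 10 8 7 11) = (0 11 6 1 4 3 9 8 7)(2 10) = [11, 4, 10, 9, 3, 5, 1, 0, 7, 8, 2, 6]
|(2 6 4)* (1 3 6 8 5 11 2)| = 4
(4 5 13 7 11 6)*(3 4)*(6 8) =[0, 1, 2, 4, 5, 13, 3, 11, 6, 9, 10, 8, 12, 7] =(3 4 5 13 7 11 8 6)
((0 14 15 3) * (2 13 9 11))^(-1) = [3, 1, 11, 15, 4, 5, 6, 7, 8, 13, 10, 9, 12, 2, 0, 14] = (0 3 15 14)(2 11 9 13)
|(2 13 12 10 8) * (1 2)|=|(1 2 13 12 10 8)|=6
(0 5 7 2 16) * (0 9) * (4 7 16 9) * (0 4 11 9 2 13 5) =(4 7 13 5 16 11 9) =[0, 1, 2, 3, 7, 16, 6, 13, 8, 4, 10, 9, 12, 5, 14, 15, 11]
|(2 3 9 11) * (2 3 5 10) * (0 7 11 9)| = 12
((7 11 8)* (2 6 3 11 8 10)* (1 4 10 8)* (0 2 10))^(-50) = (0 11 4 3 1 6 7 2 8) = [11, 6, 8, 1, 3, 5, 7, 2, 0, 9, 10, 4]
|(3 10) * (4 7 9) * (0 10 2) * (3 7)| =|(0 10 7 9 4 3 2)| =7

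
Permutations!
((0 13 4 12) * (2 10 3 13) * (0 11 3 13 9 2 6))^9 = [6, 1, 10, 9, 12, 5, 0, 7, 8, 2, 13, 3, 11, 4] = (0 6)(2 10 13 4 12 11 3 9)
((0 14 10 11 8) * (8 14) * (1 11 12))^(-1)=(0 8)(1 12 10 14 11)=[8, 12, 2, 3, 4, 5, 6, 7, 0, 9, 14, 1, 10, 13, 11]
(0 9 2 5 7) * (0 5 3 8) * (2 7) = (0 9 7 5 2 3 8) = [9, 1, 3, 8, 4, 2, 6, 5, 0, 7]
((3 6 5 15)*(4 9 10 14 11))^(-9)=(3 15 5 6)(4 9 10 14 11)=[0, 1, 2, 15, 9, 6, 3, 7, 8, 10, 14, 4, 12, 13, 11, 5]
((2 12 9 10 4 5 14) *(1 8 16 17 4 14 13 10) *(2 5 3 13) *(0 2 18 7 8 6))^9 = (0 9)(1 2)(3 17 8 18 14 13 4 16 7 5 10)(6 12) = [9, 2, 1, 17, 16, 10, 12, 5, 18, 0, 3, 11, 6, 4, 13, 15, 7, 8, 14]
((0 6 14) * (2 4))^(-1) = [14, 1, 4, 3, 2, 5, 0, 7, 8, 9, 10, 11, 12, 13, 6] = (0 14 6)(2 4)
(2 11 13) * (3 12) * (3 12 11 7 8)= [0, 1, 7, 11, 4, 5, 6, 8, 3, 9, 10, 13, 12, 2]= (2 7 8 3 11 13)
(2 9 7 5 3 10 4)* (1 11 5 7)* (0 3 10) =[3, 11, 9, 0, 2, 10, 6, 7, 8, 1, 4, 5] =(0 3)(1 11 5 10 4 2 9)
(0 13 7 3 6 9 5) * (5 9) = (0 13 7 3 6 5) = [13, 1, 2, 6, 4, 0, 5, 3, 8, 9, 10, 11, 12, 7]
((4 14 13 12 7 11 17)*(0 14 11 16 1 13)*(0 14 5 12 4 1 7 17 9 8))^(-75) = (0 13)(1 8)(4 5)(7 16)(9 17)(11 12) = [13, 8, 2, 3, 5, 4, 6, 16, 1, 17, 10, 12, 11, 0, 14, 15, 7, 9]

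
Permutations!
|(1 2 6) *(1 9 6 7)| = 6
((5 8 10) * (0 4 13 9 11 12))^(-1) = (0 12 11 9 13 4)(5 10 8) = [12, 1, 2, 3, 0, 10, 6, 7, 5, 13, 8, 9, 11, 4]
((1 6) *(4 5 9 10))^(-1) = (1 6)(4 10 9 5) = [0, 6, 2, 3, 10, 4, 1, 7, 8, 5, 9]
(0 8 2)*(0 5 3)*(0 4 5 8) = [0, 1, 8, 4, 5, 3, 6, 7, 2] = (2 8)(3 4 5)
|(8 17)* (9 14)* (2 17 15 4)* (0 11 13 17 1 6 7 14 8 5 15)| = 14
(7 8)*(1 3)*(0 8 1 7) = (0 8)(1 3 7) = [8, 3, 2, 7, 4, 5, 6, 1, 0]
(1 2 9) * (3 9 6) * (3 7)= (1 2 6 7 3 9)= [0, 2, 6, 9, 4, 5, 7, 3, 8, 1]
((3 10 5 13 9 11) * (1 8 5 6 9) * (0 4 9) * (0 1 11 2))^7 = (0 2 9 4)(1 6 10 3 11 13 5 8) = [2, 6, 9, 11, 0, 8, 10, 7, 1, 4, 3, 13, 12, 5]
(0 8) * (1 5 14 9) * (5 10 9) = (0 8)(1 10 9)(5 14) = [8, 10, 2, 3, 4, 14, 6, 7, 0, 1, 9, 11, 12, 13, 5]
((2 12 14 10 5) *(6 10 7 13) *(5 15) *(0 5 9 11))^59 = (0 11 9 15 10 6 13 7 14 12 2 5) = [11, 1, 5, 3, 4, 0, 13, 14, 8, 15, 6, 9, 2, 7, 12, 10]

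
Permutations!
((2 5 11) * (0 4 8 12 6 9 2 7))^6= (0 2 8 11 6)(4 5 12 7 9)= [2, 1, 8, 3, 5, 12, 0, 9, 11, 4, 10, 6, 7]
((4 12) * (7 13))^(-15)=(4 12)(7 13)=[0, 1, 2, 3, 12, 5, 6, 13, 8, 9, 10, 11, 4, 7]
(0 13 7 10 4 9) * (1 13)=(0 1 13 7 10 4 9)=[1, 13, 2, 3, 9, 5, 6, 10, 8, 0, 4, 11, 12, 7]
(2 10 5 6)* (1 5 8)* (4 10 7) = (1 5 6 2 7 4 10 8) = [0, 5, 7, 3, 10, 6, 2, 4, 1, 9, 8]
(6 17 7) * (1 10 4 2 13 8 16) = (1 10 4 2 13 8 16)(6 17 7) = [0, 10, 13, 3, 2, 5, 17, 6, 16, 9, 4, 11, 12, 8, 14, 15, 1, 7]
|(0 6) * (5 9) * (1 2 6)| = 4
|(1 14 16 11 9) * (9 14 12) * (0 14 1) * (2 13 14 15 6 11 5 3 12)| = |(0 15 6 11 1 2 13 14 16 5 3 12 9)| = 13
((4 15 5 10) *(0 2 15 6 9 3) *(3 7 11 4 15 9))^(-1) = [3, 1, 0, 6, 11, 15, 4, 9, 8, 2, 5, 7, 12, 13, 14, 10] = (0 3 6 4 11 7 9 2)(5 15 10)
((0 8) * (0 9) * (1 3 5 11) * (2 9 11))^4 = (0 3)(1 9)(2 11)(5 8) = [3, 9, 11, 0, 4, 8, 6, 7, 5, 1, 10, 2]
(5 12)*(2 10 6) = (2 10 6)(5 12) = [0, 1, 10, 3, 4, 12, 2, 7, 8, 9, 6, 11, 5]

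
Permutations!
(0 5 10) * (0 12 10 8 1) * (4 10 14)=(0 5 8 1)(4 10 12 14)=[5, 0, 2, 3, 10, 8, 6, 7, 1, 9, 12, 11, 14, 13, 4]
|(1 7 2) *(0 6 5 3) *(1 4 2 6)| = 6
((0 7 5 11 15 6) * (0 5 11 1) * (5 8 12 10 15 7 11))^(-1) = (0 1 5 7 11)(6 15 10 12 8) = [1, 5, 2, 3, 4, 7, 15, 11, 6, 9, 12, 0, 8, 13, 14, 10]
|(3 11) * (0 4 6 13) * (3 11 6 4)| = |(0 3 6 13)| = 4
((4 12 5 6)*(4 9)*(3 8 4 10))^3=[0, 1, 2, 12, 6, 10, 3, 7, 5, 8, 4, 11, 9]=(3 12 9 8 5 10 4 6)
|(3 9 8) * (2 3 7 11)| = |(2 3 9 8 7 11)| = 6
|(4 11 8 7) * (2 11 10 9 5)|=8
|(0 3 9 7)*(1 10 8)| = 12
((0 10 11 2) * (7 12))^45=(0 10 11 2)(7 12)=[10, 1, 0, 3, 4, 5, 6, 12, 8, 9, 11, 2, 7]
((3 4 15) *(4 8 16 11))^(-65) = (3 8 16 11 4 15) = [0, 1, 2, 8, 15, 5, 6, 7, 16, 9, 10, 4, 12, 13, 14, 3, 11]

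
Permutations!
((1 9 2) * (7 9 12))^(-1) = (1 2 9 7 12) = [0, 2, 9, 3, 4, 5, 6, 12, 8, 7, 10, 11, 1]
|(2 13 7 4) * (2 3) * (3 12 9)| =7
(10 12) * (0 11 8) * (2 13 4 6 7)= (0 11 8)(2 13 4 6 7)(10 12)= [11, 1, 13, 3, 6, 5, 7, 2, 0, 9, 12, 8, 10, 4]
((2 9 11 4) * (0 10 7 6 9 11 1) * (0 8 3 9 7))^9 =(11)(0 10)(1 8 3 9)(6 7) =[10, 8, 2, 9, 4, 5, 7, 6, 3, 1, 0, 11]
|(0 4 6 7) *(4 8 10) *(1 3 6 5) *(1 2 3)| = |(0 8 10 4 5 2 3 6 7)| = 9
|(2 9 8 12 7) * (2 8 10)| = |(2 9 10)(7 8 12)| = 3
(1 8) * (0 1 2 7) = [1, 8, 7, 3, 4, 5, 6, 0, 2] = (0 1 8 2 7)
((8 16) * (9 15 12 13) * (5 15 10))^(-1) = [0, 1, 2, 3, 4, 10, 6, 7, 16, 13, 9, 11, 15, 12, 14, 5, 8] = (5 10 9 13 12 15)(8 16)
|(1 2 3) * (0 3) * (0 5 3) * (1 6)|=|(1 2 5 3 6)|=5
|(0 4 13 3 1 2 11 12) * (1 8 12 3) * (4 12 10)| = 8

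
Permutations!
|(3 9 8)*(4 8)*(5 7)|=4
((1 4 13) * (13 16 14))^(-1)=(1 13 14 16 4)=[0, 13, 2, 3, 1, 5, 6, 7, 8, 9, 10, 11, 12, 14, 16, 15, 4]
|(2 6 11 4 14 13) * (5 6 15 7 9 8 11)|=18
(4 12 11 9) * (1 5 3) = (1 5 3)(4 12 11 9) = [0, 5, 2, 1, 12, 3, 6, 7, 8, 4, 10, 9, 11]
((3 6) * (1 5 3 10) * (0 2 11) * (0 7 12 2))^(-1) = [0, 10, 12, 5, 4, 1, 3, 11, 8, 9, 6, 2, 7] = (1 10 6 3 5)(2 12 7 11)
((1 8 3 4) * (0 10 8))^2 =[8, 10, 2, 1, 0, 5, 6, 7, 4, 9, 3] =(0 8 4)(1 10 3)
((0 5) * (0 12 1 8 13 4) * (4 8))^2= (13)(0 12 4 5 1)= [12, 0, 2, 3, 5, 1, 6, 7, 8, 9, 10, 11, 4, 13]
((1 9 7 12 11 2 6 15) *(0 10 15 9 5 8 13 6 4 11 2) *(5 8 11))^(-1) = (0 11 5 4 2 12 7 9 6 13 8 1 15 10) = [11, 15, 12, 3, 2, 4, 13, 9, 1, 6, 0, 5, 7, 8, 14, 10]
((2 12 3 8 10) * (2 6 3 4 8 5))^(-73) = [0, 1, 5, 6, 12, 3, 10, 7, 4, 9, 8, 11, 2] = (2 5 3 6 10 8 4 12)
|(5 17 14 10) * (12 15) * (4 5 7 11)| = 14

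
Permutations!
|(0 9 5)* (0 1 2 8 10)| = |(0 9 5 1 2 8 10)| = 7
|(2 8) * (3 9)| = 2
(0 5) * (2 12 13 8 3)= [5, 1, 12, 2, 4, 0, 6, 7, 3, 9, 10, 11, 13, 8]= (0 5)(2 12 13 8 3)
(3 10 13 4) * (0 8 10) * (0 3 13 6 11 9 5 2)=(0 8 10 6 11 9 5 2)(4 13)=[8, 1, 0, 3, 13, 2, 11, 7, 10, 5, 6, 9, 12, 4]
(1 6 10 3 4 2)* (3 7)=(1 6 10 7 3 4 2)=[0, 6, 1, 4, 2, 5, 10, 3, 8, 9, 7]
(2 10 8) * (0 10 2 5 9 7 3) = (0 10 8 5 9 7 3) = [10, 1, 2, 0, 4, 9, 6, 3, 5, 7, 8]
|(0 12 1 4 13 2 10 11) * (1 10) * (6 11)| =|(0 12 10 6 11)(1 4 13 2)| =20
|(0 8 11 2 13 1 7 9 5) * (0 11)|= |(0 8)(1 7 9 5 11 2 13)|= 14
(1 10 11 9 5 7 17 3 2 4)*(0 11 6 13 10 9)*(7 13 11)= [7, 9, 4, 2, 1, 13, 11, 17, 8, 5, 6, 0, 12, 10, 14, 15, 16, 3]= (0 7 17 3 2 4 1 9 5 13 10 6 11)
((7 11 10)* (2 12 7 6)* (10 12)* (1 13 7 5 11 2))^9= (1 2)(6 7)(10 13)= [0, 2, 1, 3, 4, 5, 7, 6, 8, 9, 13, 11, 12, 10]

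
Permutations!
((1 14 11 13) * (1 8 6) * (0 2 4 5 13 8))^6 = (0 2 4 5 13)(1 14 11 8 6) = [2, 14, 4, 3, 5, 13, 1, 7, 6, 9, 10, 8, 12, 0, 11]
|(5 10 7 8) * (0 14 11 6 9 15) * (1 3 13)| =|(0 14 11 6 9 15)(1 3 13)(5 10 7 8)| =12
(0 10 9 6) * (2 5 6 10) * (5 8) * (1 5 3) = (0 2 8 3 1 5 6)(9 10) = [2, 5, 8, 1, 4, 6, 0, 7, 3, 10, 9]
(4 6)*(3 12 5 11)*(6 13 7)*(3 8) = [0, 1, 2, 12, 13, 11, 4, 6, 3, 9, 10, 8, 5, 7] = (3 12 5 11 8)(4 13 7 6)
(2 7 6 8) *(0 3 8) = (0 3 8 2 7 6) = [3, 1, 7, 8, 4, 5, 0, 6, 2]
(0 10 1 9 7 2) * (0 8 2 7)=[10, 9, 8, 3, 4, 5, 6, 7, 2, 0, 1]=(0 10 1 9)(2 8)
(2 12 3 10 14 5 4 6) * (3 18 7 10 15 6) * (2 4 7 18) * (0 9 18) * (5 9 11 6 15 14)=(0 11 6 4 3 14 9 18)(2 12)(5 7 10)=[11, 1, 12, 14, 3, 7, 4, 10, 8, 18, 5, 6, 2, 13, 9, 15, 16, 17, 0]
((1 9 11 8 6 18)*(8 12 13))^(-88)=(18)=[0, 1, 2, 3, 4, 5, 6, 7, 8, 9, 10, 11, 12, 13, 14, 15, 16, 17, 18]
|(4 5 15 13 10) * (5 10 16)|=4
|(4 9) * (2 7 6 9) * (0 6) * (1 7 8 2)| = 6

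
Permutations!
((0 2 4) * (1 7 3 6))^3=[0, 6, 2, 7, 4, 5, 3, 1]=(1 6 3 7)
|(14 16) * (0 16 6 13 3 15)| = 7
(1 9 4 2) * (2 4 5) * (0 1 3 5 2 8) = [1, 9, 3, 5, 4, 8, 6, 7, 0, 2] = (0 1 9 2 3 5 8)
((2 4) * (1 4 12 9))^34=[0, 9, 4, 3, 1, 5, 6, 7, 8, 12, 10, 11, 2]=(1 9 12 2 4)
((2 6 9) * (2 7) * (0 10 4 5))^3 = [5, 1, 7, 3, 10, 4, 2, 9, 8, 6, 0] = (0 5 4 10)(2 7 9 6)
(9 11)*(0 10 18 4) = (0 10 18 4)(9 11) = [10, 1, 2, 3, 0, 5, 6, 7, 8, 11, 18, 9, 12, 13, 14, 15, 16, 17, 4]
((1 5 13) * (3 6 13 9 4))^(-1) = (1 13 6 3 4 9 5) = [0, 13, 2, 4, 9, 1, 3, 7, 8, 5, 10, 11, 12, 6]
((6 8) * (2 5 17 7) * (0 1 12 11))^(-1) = (0 11 12 1)(2 7 17 5)(6 8) = [11, 0, 7, 3, 4, 2, 8, 17, 6, 9, 10, 12, 1, 13, 14, 15, 16, 5]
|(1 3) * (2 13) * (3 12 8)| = 4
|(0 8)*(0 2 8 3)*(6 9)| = 2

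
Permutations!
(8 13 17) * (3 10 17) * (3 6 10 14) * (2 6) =(2 6 10 17 8 13)(3 14) =[0, 1, 6, 14, 4, 5, 10, 7, 13, 9, 17, 11, 12, 2, 3, 15, 16, 8]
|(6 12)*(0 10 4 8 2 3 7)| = 14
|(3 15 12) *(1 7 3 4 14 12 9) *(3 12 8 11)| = |(1 7 12 4 14 8 11 3 15 9)| = 10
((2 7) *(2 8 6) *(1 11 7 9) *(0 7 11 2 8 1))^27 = [1, 9, 0, 3, 4, 5, 8, 2, 6, 7, 10, 11] = (11)(0 1 9 7 2)(6 8)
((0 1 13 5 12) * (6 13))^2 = [6, 13, 2, 3, 4, 0, 5, 7, 8, 9, 10, 11, 1, 12] = (0 6 5)(1 13 12)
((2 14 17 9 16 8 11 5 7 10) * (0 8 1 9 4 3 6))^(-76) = (0 17 7)(1 16 9)(2 11 3)(4 10 8)(5 6 14) = [17, 16, 11, 2, 10, 6, 14, 0, 4, 1, 8, 3, 12, 13, 5, 15, 9, 7]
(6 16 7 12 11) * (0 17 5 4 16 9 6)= [17, 1, 2, 3, 16, 4, 9, 12, 8, 6, 10, 0, 11, 13, 14, 15, 7, 5]= (0 17 5 4 16 7 12 11)(6 9)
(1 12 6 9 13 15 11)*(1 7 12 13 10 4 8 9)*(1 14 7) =[0, 13, 2, 3, 8, 5, 14, 12, 9, 10, 4, 1, 6, 15, 7, 11] =(1 13 15 11)(4 8 9 10)(6 14 7 12)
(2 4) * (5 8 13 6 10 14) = (2 4)(5 8 13 6 10 14) = [0, 1, 4, 3, 2, 8, 10, 7, 13, 9, 14, 11, 12, 6, 5]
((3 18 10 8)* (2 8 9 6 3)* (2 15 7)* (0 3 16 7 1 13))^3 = [10, 3, 1, 9, 4, 5, 2, 15, 13, 7, 16, 11, 12, 18, 14, 0, 8, 17, 6] = (0 10 16 8 13 18 6 2 1 3 9 7 15)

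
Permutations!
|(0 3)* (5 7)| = 2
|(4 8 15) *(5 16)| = |(4 8 15)(5 16)| = 6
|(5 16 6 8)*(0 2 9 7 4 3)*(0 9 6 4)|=|(0 2 6 8 5 16 4 3 9 7)|=10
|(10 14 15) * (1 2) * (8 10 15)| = 6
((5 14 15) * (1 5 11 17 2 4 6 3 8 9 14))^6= (2 14 6 11 8)(3 17 9 4 15)= [0, 1, 14, 17, 15, 5, 11, 7, 2, 4, 10, 8, 12, 13, 6, 3, 16, 9]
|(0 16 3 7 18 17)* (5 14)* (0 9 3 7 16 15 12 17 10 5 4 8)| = |(0 15 12 17 9 3 16 7 18 10 5 14 4 8)| = 14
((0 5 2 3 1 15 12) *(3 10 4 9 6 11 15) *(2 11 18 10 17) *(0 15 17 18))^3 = (0 17 10 6 11 18 9 5 2 4)(1 3)(12 15) = [17, 3, 4, 1, 0, 2, 11, 7, 8, 5, 6, 18, 15, 13, 14, 12, 16, 10, 9]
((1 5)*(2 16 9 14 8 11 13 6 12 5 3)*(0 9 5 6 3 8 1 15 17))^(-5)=[2, 15, 1, 14, 4, 11, 12, 7, 17, 16, 10, 0, 6, 9, 5, 13, 8, 3]=(0 2 1 15 13 9 16 8 17 3 14 5 11)(6 12)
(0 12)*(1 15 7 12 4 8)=(0 4 8 1 15 7 12)=[4, 15, 2, 3, 8, 5, 6, 12, 1, 9, 10, 11, 0, 13, 14, 7]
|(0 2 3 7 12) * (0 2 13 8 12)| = 7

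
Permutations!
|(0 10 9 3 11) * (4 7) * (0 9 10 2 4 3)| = |(0 2 4 7 3 11 9)| = 7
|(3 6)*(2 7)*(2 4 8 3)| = 6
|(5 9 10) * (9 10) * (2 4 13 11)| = |(2 4 13 11)(5 10)| = 4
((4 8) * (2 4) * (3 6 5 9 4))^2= (2 6 9 8 3 5 4)= [0, 1, 6, 5, 2, 4, 9, 7, 3, 8]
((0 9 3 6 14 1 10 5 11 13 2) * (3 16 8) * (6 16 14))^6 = (16)(0 11 1)(2 5 14)(9 13 10) = [11, 0, 5, 3, 4, 14, 6, 7, 8, 13, 9, 1, 12, 10, 2, 15, 16]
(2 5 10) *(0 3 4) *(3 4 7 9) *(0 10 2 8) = (0 4 10 8)(2 5)(3 7 9) = [4, 1, 5, 7, 10, 2, 6, 9, 0, 3, 8]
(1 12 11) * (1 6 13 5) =(1 12 11 6 13 5) =[0, 12, 2, 3, 4, 1, 13, 7, 8, 9, 10, 6, 11, 5]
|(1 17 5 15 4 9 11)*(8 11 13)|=9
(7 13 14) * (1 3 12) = (1 3 12)(7 13 14) = [0, 3, 2, 12, 4, 5, 6, 13, 8, 9, 10, 11, 1, 14, 7]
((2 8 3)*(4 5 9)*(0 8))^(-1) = (0 2 3 8)(4 9 5) = [2, 1, 3, 8, 9, 4, 6, 7, 0, 5]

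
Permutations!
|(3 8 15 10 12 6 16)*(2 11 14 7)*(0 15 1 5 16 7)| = |(0 15 10 12 6 7 2 11 14)(1 5 16 3 8)| = 45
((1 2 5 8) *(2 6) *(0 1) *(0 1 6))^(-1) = (0 1 8 5 2 6) = [1, 8, 6, 3, 4, 2, 0, 7, 5]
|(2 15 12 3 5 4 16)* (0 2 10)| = 9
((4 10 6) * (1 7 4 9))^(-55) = (1 9 6 10 4 7) = [0, 9, 2, 3, 7, 5, 10, 1, 8, 6, 4]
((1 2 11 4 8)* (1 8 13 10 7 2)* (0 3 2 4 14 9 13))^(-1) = (0 4 7 10 13 9 14 11 2 3) = [4, 1, 3, 0, 7, 5, 6, 10, 8, 14, 13, 2, 12, 9, 11]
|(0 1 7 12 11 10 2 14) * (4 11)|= 9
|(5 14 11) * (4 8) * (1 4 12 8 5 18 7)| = |(1 4 5 14 11 18 7)(8 12)| = 14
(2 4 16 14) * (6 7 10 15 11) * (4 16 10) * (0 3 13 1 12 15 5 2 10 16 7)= (0 3 13 1 12 15 11 6)(2 7 4 16 14 10 5)= [3, 12, 7, 13, 16, 2, 0, 4, 8, 9, 5, 6, 15, 1, 10, 11, 14]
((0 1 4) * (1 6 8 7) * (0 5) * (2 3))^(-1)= (0 5 4 1 7 8 6)(2 3)= [5, 7, 3, 2, 1, 4, 0, 8, 6]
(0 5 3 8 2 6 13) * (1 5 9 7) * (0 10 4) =(0 9 7 1 5 3 8 2 6 13 10 4) =[9, 5, 6, 8, 0, 3, 13, 1, 2, 7, 4, 11, 12, 10]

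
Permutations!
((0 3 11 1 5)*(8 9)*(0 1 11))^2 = [0, 1, 2, 3, 4, 5, 6, 7, 8, 9, 10, 11] = (11)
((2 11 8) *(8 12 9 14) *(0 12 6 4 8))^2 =(0 9)(2 6 8 11 4)(12 14) =[9, 1, 6, 3, 2, 5, 8, 7, 11, 0, 10, 4, 14, 13, 12]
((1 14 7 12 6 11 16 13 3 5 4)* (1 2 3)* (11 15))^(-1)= (1 13 16 11 15 6 12 7 14)(2 4 5 3)= [0, 13, 4, 2, 5, 3, 12, 14, 8, 9, 10, 15, 7, 16, 1, 6, 11]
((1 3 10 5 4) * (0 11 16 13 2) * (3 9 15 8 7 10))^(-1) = [2, 4, 13, 3, 5, 10, 6, 8, 15, 1, 7, 0, 12, 16, 14, 9, 11] = (0 2 13 16 11)(1 4 5 10 7 8 15 9)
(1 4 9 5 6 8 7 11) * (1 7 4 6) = (1 6 8 4 9 5)(7 11) = [0, 6, 2, 3, 9, 1, 8, 11, 4, 5, 10, 7]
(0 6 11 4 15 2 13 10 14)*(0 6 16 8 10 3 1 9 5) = (0 16 8 10 14 6 11 4 15 2 13 3 1 9 5) = [16, 9, 13, 1, 15, 0, 11, 7, 10, 5, 14, 4, 12, 3, 6, 2, 8]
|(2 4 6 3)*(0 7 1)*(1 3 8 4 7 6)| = 15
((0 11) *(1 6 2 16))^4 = (16) = [0, 1, 2, 3, 4, 5, 6, 7, 8, 9, 10, 11, 12, 13, 14, 15, 16]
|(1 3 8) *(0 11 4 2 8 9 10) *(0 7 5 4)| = |(0 11)(1 3 9 10 7 5 4 2 8)| = 18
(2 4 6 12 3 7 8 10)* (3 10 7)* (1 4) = (1 4 6 12 10 2)(7 8) = [0, 4, 1, 3, 6, 5, 12, 8, 7, 9, 2, 11, 10]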